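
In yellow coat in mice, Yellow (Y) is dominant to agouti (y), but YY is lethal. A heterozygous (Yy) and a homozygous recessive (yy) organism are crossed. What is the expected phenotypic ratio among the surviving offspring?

Cross: Yy × yy
Punnett square offspring (before lethality): 2 Yy, 2 yy
No YY offspring are produced in this cross.
Ratio: 1 yellow : 1 agouti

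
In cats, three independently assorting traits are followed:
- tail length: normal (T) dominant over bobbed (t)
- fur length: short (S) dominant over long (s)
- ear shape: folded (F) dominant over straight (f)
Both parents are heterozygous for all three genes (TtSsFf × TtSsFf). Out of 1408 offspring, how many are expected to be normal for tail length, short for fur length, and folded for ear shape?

Trihybrid cross: TtSsFf × TtSsFf
Each trait segregates independently with a 3:1 phenotypic ratio, so each gene contributes 3/4 (dominant) or 1/4 (recessive).
Target: normal (tail length), short (fur length), folded (ear shape)
Probability = product of independent per-trait probabilities
= 3/4 × 3/4 × 3/4 = 27/64
Expected count = 27/64 × 1408 = 594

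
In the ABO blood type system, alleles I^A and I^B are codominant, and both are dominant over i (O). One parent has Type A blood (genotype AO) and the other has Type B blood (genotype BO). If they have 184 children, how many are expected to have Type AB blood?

Cross: AO × BO
Possible offspring genotypes: 1 AB, 1 AO, 1 BO, 1 OO
Blood type counts: 1 Type AB, 1 Type A, 1 Type B, 1 Type O
Probability of Type AB: 1/4
Expected count = 1/4 × 184 = 46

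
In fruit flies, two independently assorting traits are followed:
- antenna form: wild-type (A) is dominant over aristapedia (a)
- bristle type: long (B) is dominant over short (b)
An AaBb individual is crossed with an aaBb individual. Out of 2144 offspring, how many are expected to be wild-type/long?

Dihybrid cross AaBb × aaBb — consider each gene separately:
antenna form: Aa × aa → 2 Aa, 2 aa → 2 A_ : 2 aa (out of 4)
bristle type: Bb × Bb → 1 BB, 2 Bb, 1 bb → 3 B_ : 1 bb (out of 4)
Combine (counts out of 4 × 4 = 16): wild-type/long (A_B_) = 2×3 = 6; wild-type/short (A_bb) = 2×1 = 2; aristapedia/long (aaB_) = 2×3 = 6; aristapedia/short (aabb) = 2×1 = 2
Phenotype counts (out of 16): 6 wild-type/long, 2 wild-type/short, 6 aristapedia/long, 2 aristapedia/short
wild-type/long: 6 out of 16 → fraction 3/8
Expected count = 3/8 × 2144 = 804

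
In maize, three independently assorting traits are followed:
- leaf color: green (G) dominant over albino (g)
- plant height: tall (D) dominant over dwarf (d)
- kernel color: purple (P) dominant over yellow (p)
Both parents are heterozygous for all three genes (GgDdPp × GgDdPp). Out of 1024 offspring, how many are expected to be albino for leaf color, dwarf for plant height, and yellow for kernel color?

Trihybrid cross: GgDdPp × GgDdPp
Each trait segregates independently with a 3:1 phenotypic ratio, so each gene contributes 3/4 (dominant) or 1/4 (recessive).
Target: albino (leaf color), dwarf (plant height), yellow (kernel color)
Probability = product of independent per-trait probabilities
= 1/4 × 1/4 × 1/4 = 1/64
Expected count = 1/64 × 1024 = 16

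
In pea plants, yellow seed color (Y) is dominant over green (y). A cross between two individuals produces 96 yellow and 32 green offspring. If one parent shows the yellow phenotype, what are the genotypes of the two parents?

Observed offspring: 96 yellow, 32 green
The observed ratio simplifies to 3:1. Green (yy) offspring appear, so each parent must contribute one y allele. The parent stated to show yellow carries Y, so it is Yy. The other parent is then either Yy or yy: Yy × yy would give a 1:1 split, whereas Yy × Yy gives 3:1 — matching the data. So both parents are heterozygous (Yy × Yy).
Parent genotypes: Yy × Yy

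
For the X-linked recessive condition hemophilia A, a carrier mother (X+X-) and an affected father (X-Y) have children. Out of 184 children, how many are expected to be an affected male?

Cross: X+X- × X-Y
Offspring: 1 X+X-, 1 X+Y, 1 X-X-, 1 X-Y
Probability of an affected male: 1/4
Expected count = 1/4 × 184 = 46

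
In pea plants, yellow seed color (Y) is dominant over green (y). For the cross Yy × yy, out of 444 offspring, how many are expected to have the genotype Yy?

Punnett square for Yy × yy:
Offspring genotypes: 2 Yy, 2 yy
Total offspring: 4
Count with target: 2
Probability: 2/4 = 1/2
Expected count = 1/2 × 444 = 222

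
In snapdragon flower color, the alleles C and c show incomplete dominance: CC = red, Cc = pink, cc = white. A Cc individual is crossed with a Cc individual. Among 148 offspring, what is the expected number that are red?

Punnett square for Cc × Cc:
Offspring genotypes: 1 CC, 2 Cc, 1 cc
Phenotype counts: 1 red, 2 pink, 1 white
red: 1 out of 4 → fraction 1/4
Expected count = 1/4 × 148 = 37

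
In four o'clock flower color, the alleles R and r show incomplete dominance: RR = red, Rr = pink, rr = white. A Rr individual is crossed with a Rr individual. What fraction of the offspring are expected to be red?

Punnett square for Rr × Rr:
Offspring genotypes: 1 RR, 2 Rr, 1 rr
Phenotype counts: 1 red, 2 pink, 1 white
red: 1 out of 4
Probability: 1/4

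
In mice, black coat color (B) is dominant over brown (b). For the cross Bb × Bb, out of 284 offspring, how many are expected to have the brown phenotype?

Punnett square for Bb × Bb:
Offspring genotypes: 1 BB, 2 Bb, 1 bb
Total offspring: 4
Count with target: 1
Probability: 1/4
Expected count = 1/4 × 284 = 71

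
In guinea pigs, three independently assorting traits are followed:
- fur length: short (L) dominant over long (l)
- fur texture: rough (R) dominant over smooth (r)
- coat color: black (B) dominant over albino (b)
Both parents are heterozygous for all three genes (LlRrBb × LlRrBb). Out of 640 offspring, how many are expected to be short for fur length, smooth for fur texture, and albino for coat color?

Trihybrid cross: LlRrBb × LlRrBb
Each trait segregates independently with a 3:1 phenotypic ratio, so each gene contributes 3/4 (dominant) or 1/4 (recessive).
Target: short (fur length), smooth (fur texture), albino (coat color)
Probability = product of independent per-trait probabilities
= 3/4 × 1/4 × 1/4 = 3/64
Expected count = 3/64 × 640 = 30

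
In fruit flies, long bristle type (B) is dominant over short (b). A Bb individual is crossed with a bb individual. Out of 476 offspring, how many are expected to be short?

Punnett square for Bb × bb:
Offspring genotypes: 2 Bb, 2 bb
long: 2, short: 2
short: 2 out of 4 → fraction 1/2
Expected count = 1/2 × 476 = 238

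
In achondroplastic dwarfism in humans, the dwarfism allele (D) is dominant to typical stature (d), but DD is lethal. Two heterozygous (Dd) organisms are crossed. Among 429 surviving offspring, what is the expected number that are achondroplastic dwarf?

Cross: Dd × Dd
Punnett square offspring (before lethality): 1 DD, 2 Dd, 1 dd
The DD genotype is lethal (embryos die); surviving offspring: 2 Dd, 1 dd
achondroplastic dwarf: 2 out of 3 → fraction 2/3
Expected count = 2/3 × 429 = 286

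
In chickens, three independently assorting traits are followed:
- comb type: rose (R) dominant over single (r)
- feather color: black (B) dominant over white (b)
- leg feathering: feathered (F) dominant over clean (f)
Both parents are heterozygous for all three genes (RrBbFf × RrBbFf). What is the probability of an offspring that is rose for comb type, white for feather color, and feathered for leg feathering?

Trihybrid cross: RrBbFf × RrBbFf
Each trait segregates independently with a 3:1 phenotypic ratio, so each gene contributes 3/4 (dominant) or 1/4 (recessive).
Target: rose (comb type), white (feather color), feathered (leg feathering)
Probability = product of independent per-trait probabilities
= 3/4 × 1/4 × 3/4 = 9/64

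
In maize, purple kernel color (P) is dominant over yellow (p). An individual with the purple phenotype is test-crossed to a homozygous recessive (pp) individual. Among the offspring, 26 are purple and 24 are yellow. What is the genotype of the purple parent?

Test cross: ? × pp
Offspring: 26 purple, 24 yellow — approximately 1:1.
A 1:1 ratio in a test cross indicates the unknown parent is heterozygous (Pp).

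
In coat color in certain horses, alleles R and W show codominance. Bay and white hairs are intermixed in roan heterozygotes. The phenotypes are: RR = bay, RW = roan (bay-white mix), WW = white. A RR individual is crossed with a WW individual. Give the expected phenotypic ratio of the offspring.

Punnett square for RR × WW:
Offspring genotypes: 4 RW
Phenotype counts: 4 roan (bay-white mix)
Ratio: all roan (bay-white mix)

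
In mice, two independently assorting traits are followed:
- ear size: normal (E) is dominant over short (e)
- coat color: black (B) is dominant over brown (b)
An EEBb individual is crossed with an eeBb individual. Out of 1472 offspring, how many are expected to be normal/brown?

Dihybrid cross EEBb × eeBb — consider each gene separately:
ear size: EE × ee → 4 Ee → 4 E_ (out of 4)
coat color: Bb × Bb → 1 BB, 2 Bb, 1 bb → 3 B_ : 1 bb (out of 4)
Combine (counts out of 4 × 4 = 16): normal/black (E_B_) = 4×3 = 12; normal/brown (E_bb) = 4×1 = 4
Phenotype counts (out of 16): 12 normal/black, 4 normal/brown
normal/brown: 4 out of 16 → fraction 1/4
Expected count = 1/4 × 1472 = 368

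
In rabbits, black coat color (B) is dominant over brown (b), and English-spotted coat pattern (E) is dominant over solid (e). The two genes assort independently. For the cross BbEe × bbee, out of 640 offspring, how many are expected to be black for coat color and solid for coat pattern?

Dihybrid cross BbEe × bbee — consider each gene separately:
coat color: Bb × bb → 2 Bb, 2 bb → 2 B_ : 2 bb (out of 4)
coat pattern: Ee × ee → 2 Ee, 2 ee → 2 E_ : 2 ee (out of 4)
Looking for: black (B_) and solid (ee)
P(black) = 2/4, P(solid) = 2/4
P(both) = 2/4 × 2/4 = 4/16 = 1/4
Expected count = 1/4 × 640 = 160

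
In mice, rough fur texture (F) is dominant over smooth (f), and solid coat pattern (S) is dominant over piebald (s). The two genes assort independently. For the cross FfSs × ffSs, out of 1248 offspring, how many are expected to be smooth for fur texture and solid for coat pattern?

Dihybrid cross FfSs × ffSs — consider each gene separately:
fur texture: Ff × ff → 2 Ff, 2 ff → 2 F_ : 2 ff (out of 4)
coat pattern: Ss × Ss → 1 SS, 2 Ss, 1 ss → 3 S_ : 1 ss (out of 4)
Looking for: smooth (ff) and solid (S_)
P(smooth) = 2/4, P(solid) = 3/4
P(both) = 2/4 × 3/4 = 6/16 = 3/8
Expected count = 3/8 × 1248 = 468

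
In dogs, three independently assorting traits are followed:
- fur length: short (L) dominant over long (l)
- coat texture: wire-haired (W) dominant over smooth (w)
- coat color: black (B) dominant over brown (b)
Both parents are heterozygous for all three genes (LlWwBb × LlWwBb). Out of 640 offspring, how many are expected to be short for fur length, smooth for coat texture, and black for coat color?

Trihybrid cross: LlWwBb × LlWwBb
Each trait segregates independently with a 3:1 phenotypic ratio, so each gene contributes 3/4 (dominant) or 1/4 (recessive).
Target: short (fur length), smooth (coat texture), black (coat color)
Probability = product of independent per-trait probabilities
= 3/4 × 1/4 × 3/4 = 9/64
Expected count = 9/64 × 640 = 90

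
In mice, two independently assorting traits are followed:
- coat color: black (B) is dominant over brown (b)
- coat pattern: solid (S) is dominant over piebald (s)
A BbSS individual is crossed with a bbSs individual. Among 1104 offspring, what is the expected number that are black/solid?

Dihybrid cross BbSS × bbSs — consider each gene separately:
coat color: Bb × bb → 2 Bb, 2 bb → 2 B_ : 2 bb (out of 4)
coat pattern: SS × Ss → 2 SS, 2 Ss → 4 S_ (out of 4)
Combine (counts out of 4 × 4 = 16): black/solid (B_S_) = 2×4 = 8; brown/solid (bbS_) = 2×4 = 8
Phenotype counts (out of 16): 8 black/solid, 8 brown/solid
black/solid: 8 out of 16 → fraction 1/2
Expected count = 1/2 × 1104 = 552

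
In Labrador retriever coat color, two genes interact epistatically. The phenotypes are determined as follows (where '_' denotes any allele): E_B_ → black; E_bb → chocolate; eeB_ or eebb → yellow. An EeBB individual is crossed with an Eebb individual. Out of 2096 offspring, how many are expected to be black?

Cross: EeBB × Eebb — consider each gene separately:
E gene: Ee × Ee → 1 EE, 2 Ee, 1 ee → 3 E_ : 1 ee (out of 4)
B gene: BB × bb → 4 Bb → 4 B_ (out of 4)
Genotype classes (out of 4 × 4 = 16): E_B_ = 3×4 = 12; eeB_ = 1×4 = 4
Apply the phenotype rules: E_B_ (12) → black; eeB_ (4) → yellow
Phenotype counts (out of 16): 12 black, 4 yellow
black: 12 out of 16 → fraction 3/4
Expected count = 3/4 × 2096 = 1572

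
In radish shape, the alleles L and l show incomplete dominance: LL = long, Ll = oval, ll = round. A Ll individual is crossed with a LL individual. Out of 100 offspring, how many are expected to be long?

Punnett square for Ll × LL:
Offspring genotypes: 2 LL, 2 Ll
Phenotype counts: 2 long, 2 oval
long: 2 out of 4 → fraction 1/2
Expected count = 1/2 × 100 = 50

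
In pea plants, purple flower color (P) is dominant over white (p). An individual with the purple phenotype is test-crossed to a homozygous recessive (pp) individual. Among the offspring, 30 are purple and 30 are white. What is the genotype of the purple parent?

Test cross: ? × pp
Offspring: 30 purple, 30 white — approximately 1:1.
A 1:1 ratio in a test cross indicates the unknown parent is heterozygous (Pp).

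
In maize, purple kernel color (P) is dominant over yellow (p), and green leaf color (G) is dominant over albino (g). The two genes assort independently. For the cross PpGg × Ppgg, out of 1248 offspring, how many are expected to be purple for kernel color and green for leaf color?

Dihybrid cross PpGg × Ppgg — consider each gene separately:
kernel color: Pp × Pp → 1 PP, 2 Pp, 1 pp → 3 P_ : 1 pp (out of 4)
leaf color: Gg × gg → 2 Gg, 2 gg → 2 G_ : 2 gg (out of 4)
Looking for: purple (P_) and green (G_)
P(purple) = 3/4, P(green) = 2/4
P(both) = 3/4 × 2/4 = 6/16 = 3/8
Expected count = 3/8 × 1248 = 468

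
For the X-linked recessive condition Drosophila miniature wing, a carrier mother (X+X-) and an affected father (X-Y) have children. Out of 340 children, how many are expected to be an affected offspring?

Cross: X+X- × X-Y
Offspring: 1 X+X-, 1 X+Y, 1 X-X-, 1 X-Y
Probability of an affected offspring: 2/4 = 1/2
Expected count = 1/2 × 340 = 170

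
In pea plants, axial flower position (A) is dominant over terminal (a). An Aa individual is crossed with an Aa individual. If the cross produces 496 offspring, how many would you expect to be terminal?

Punnett square for Aa × Aa:
Offspring genotypes: 1 AA, 2 Aa, 1 aa
axial: 3, terminal: 1
terminal: 1 out of 4 → fraction 1/4
Expected count = 1/4 × 496 = 124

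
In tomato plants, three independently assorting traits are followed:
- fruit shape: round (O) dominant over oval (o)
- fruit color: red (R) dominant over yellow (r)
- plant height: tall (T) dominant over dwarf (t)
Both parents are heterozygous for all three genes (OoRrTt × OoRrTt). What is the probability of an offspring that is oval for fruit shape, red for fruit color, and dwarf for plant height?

Trihybrid cross: OoRrTt × OoRrTt
Each trait segregates independently with a 3:1 phenotypic ratio, so each gene contributes 3/4 (dominant) or 1/4 (recessive).
Target: oval (fruit shape), red (fruit color), dwarf (plant height)
Probability = product of independent per-trait probabilities
= 1/4 × 3/4 × 1/4 = 3/64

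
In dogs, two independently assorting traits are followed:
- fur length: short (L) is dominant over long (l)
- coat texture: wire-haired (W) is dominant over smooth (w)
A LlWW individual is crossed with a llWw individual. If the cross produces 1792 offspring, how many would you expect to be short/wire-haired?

Dihybrid cross LlWW × llWw — consider each gene separately:
fur length: Ll × ll → 2 Ll, 2 ll → 2 L_ : 2 ll (out of 4)
coat texture: WW × Ww → 2 WW, 2 Ww → 4 W_ (out of 4)
Combine (counts out of 4 × 4 = 16): short/wire-haired (L_W_) = 2×4 = 8; long/wire-haired (llW_) = 2×4 = 8
Phenotype counts (out of 16): 8 short/wire-haired, 8 long/wire-haired
short/wire-haired: 8 out of 16 → fraction 1/2
Expected count = 1/2 × 1792 = 896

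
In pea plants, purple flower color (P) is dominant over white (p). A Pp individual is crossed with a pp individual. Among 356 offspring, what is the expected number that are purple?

Punnett square for Pp × pp:
Offspring genotypes: 2 Pp, 2 pp
purple: 2, white: 2
purple: 2 out of 4 → fraction 1/2
Expected count = 1/2 × 356 = 178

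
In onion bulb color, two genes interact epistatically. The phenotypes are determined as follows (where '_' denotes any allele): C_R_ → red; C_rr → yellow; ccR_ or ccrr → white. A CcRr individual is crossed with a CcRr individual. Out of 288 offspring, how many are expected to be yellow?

Cross: CcRr × CcRr — consider each gene separately:
C gene: Cc × Cc → 1 CC, 2 Cc, 1 cc → 3 C_ : 1 cc (out of 4)
R gene: Rr × Rr → 1 RR, 2 Rr, 1 rr → 3 R_ : 1 rr (out of 4)
Genotype classes (out of 4 × 4 = 16): C_R_ = 3×3 = 9; C_rr = 3×1 = 3; ccR_ = 1×3 = 3; ccrr = 1×1 = 1
Apply the phenotype rules: C_R_ (9) → red; C_rr (3) → yellow; ccR_ (3) + ccrr (1) → white
Phenotype counts (out of 16): 9 red, 3 yellow, 4 white
yellow: 3 out of 16 → fraction 3/16
Expected count = 3/16 × 288 = 54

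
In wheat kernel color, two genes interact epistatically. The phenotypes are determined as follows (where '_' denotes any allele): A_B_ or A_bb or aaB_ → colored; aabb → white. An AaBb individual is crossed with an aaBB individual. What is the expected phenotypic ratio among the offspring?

Cross: AaBb × aaBB — consider each gene separately:
A gene: Aa × aa → 2 Aa, 2 aa → 2 A_ : 2 aa (out of 4)
B gene: Bb × BB → 2 BB, 2 Bb → 4 B_ (out of 4)
Genotype classes (out of 4 × 4 = 16): A_B_ = 2×4 = 8; aaB_ = 2×4 = 8
Apply the phenotype rules: A_B_ (8) + aaB_ (8) → colored
Phenotype counts (out of 16): 16 colored
Ratio: all colored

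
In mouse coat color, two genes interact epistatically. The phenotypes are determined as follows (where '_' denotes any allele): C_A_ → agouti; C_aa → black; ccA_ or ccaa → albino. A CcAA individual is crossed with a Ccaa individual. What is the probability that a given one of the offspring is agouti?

Cross: CcAA × Ccaa — consider each gene separately:
C gene: Cc × Cc → 1 CC, 2 Cc, 1 cc → 3 C_ : 1 cc (out of 4)
A gene: AA × aa → 4 Aa → 4 A_ (out of 4)
Genotype classes (out of 4 × 4 = 16): C_A_ = 3×4 = 12; ccA_ = 1×4 = 4
Apply the phenotype rules: C_A_ (12) → agouti; ccA_ (4) → albino
Phenotype counts (out of 16): 12 agouti, 4 albino
agouti: 12 out of 16
Probability: 12/16 = 3/4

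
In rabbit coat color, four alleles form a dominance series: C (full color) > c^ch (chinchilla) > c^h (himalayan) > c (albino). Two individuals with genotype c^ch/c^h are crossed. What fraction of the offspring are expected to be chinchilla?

Cross: c^ch/c^h × c^ch/c^h
Allele dominance: C > c^ch > c^h > c
Offspring genotypes: 1 c^ch/c^ch, 2 c^ch/c^h, 1 c^h/c^h
Phenotype counts: 3 chinchilla, 1 himalayan
chinchilla: 3 out of 4
Probability: 3/4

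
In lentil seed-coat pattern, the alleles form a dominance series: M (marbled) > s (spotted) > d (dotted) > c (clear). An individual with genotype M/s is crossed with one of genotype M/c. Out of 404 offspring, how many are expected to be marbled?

Cross: M/s × M/c
Allele dominance: M > s > d > c
Offspring genotypes: 1 M/M, 1 M/c, 1 M/s, 1 s/c
Phenotype counts: 3 marbled, 1 spotted
marbled: 3 out of 4 → fraction 3/4
Expected count = 3/4 × 404 = 303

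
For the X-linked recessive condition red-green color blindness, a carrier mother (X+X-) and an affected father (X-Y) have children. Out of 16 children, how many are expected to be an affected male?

Cross: X+X- × X-Y
Offspring: 1 X+X-, 1 X+Y, 1 X-X-, 1 X-Y
Probability of an affected male: 1/4
Expected count = 1/4 × 16 = 4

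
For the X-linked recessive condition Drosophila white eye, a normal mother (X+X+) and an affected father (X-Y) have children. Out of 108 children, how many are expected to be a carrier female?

Cross: X+X+ × X-Y
Offspring: 2 X+X-, 2 X+Y
Probability of a carrier female: 2/4 = 1/2
Expected count = 1/2 × 108 = 54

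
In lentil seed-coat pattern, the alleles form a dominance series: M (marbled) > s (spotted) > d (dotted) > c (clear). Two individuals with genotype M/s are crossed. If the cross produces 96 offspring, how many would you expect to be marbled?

Cross: M/s × M/s
Allele dominance: M > s > d > c
Offspring genotypes: 1 M/M, 2 M/s, 1 s/s
Phenotype counts: 3 marbled, 1 spotted
marbled: 3 out of 4 → fraction 3/4
Expected count = 3/4 × 96 = 72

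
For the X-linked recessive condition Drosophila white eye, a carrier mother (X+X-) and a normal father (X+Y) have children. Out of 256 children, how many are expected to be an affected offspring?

Cross: X+X- × X+Y
Offspring: 1 X+X+, 1 X+Y, 1 X+X-, 1 X-Y
Probability of an affected offspring: 1/4
Expected count = 1/4 × 256 = 64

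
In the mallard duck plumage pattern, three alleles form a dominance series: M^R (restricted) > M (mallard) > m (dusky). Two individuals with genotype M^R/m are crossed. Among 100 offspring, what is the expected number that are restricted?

Cross: M^R/m × M^R/m
Allele dominance: M^R > M > m
Offspring genotypes: 1 M^R/M^R, 2 M^R/m, 1 m/m
Phenotype counts: 3 restricted, 1 dusky
restricted: 3 out of 4 → fraction 3/4
Expected count = 3/4 × 100 = 75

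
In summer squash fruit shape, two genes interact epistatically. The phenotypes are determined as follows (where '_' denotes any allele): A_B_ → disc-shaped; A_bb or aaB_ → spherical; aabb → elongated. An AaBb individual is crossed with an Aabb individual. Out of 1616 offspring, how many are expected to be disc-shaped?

Cross: AaBb × Aabb — consider each gene separately:
A gene: Aa × Aa → 1 AA, 2 Aa, 1 aa → 3 A_ : 1 aa (out of 4)
B gene: Bb × bb → 2 Bb, 2 bb → 2 B_ : 2 bb (out of 4)
Genotype classes (out of 4 × 4 = 16): A_B_ = 3×2 = 6; A_bb = 3×2 = 6; aaB_ = 1×2 = 2; aabb = 1×2 = 2
Apply the phenotype rules: A_B_ (6) → disc-shaped; A_bb (6) + aaB_ (2) → spherical; aabb (2) → elongated
Phenotype counts (out of 16): 6 disc-shaped, 8 spherical, 2 elongated
disc-shaped: 6 out of 16 → fraction 3/8
Expected count = 3/8 × 1616 = 606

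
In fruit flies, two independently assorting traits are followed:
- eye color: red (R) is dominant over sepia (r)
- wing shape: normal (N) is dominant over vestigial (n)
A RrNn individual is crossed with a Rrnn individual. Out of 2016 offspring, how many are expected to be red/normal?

Dihybrid cross RrNn × Rrnn — consider each gene separately:
eye color: Rr × Rr → 1 RR, 2 Rr, 1 rr → 3 R_ : 1 rr (out of 4)
wing shape: Nn × nn → 2 Nn, 2 nn → 2 N_ : 2 nn (out of 4)
Combine (counts out of 4 × 4 = 16): red/normal (R_N_) = 3×2 = 6; red/vestigial (R_nn) = 3×2 = 6; sepia/normal (rrN_) = 1×2 = 2; sepia/vestigial (rrnn) = 1×2 = 2
Phenotype counts (out of 16): 6 red/normal, 6 red/vestigial, 2 sepia/normal, 2 sepia/vestigial
red/normal: 6 out of 16 → fraction 3/8
Expected count = 3/8 × 2016 = 756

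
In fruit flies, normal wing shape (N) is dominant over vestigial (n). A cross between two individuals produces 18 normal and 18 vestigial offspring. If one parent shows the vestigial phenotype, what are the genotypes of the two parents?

Observed offspring: 18 normal, 18 vestigial
The observed ratio simplifies to 1:1. One parent shows vestigial, so its genotype must be nn. A 1:1 offspring split requires the other parent to be heterozygous (Nn).
Parent genotypes: nn × Nn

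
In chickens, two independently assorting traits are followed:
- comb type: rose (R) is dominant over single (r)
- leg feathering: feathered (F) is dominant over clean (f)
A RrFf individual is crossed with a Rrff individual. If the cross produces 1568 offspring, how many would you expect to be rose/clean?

Dihybrid cross RrFf × Rrff — consider each gene separately:
comb type: Rr × Rr → 1 RR, 2 Rr, 1 rr → 3 R_ : 1 rr (out of 4)
leg feathering: Ff × ff → 2 Ff, 2 ff → 2 F_ : 2 ff (out of 4)
Combine (counts out of 4 × 4 = 16): rose/feathered (R_F_) = 3×2 = 6; rose/clean (R_ff) = 3×2 = 6; single/feathered (rrF_) = 1×2 = 2; single/clean (rrff) = 1×2 = 2
Phenotype counts (out of 16): 6 rose/feathered, 6 rose/clean, 2 single/feathered, 2 single/clean
rose/clean: 6 out of 16 → fraction 3/8
Expected count = 3/8 × 1568 = 588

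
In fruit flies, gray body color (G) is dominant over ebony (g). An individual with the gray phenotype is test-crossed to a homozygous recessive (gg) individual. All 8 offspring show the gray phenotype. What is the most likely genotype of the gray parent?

Test cross: ? × gg
All offspring are gray.
If the unknown parent were heterozygous (Gg), about half of 8 offspring would be ebony; none are. The unknown parent is most likely homozygous dominant (GG).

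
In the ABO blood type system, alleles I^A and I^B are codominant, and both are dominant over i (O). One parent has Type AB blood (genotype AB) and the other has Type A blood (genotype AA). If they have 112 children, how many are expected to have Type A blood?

Cross: AB × AA
Possible offspring genotypes: 2 AA, 2 AB
Blood type counts: 2 Type A, 2 Type AB
Probability of Type A: 2/4 = 1/2
Expected count = 1/2 × 112 = 56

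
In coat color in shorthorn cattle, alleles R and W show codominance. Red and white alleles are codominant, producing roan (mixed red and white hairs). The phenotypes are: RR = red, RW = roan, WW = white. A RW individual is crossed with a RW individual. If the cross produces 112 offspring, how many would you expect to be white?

Punnett square for RW × RW:
Offspring genotypes: 1 RR, 2 RW, 1 WW
Phenotype counts: 1 red, 2 roan, 1 white
white: 1 out of 4 → fraction 1/4
Expected count = 1/4 × 112 = 28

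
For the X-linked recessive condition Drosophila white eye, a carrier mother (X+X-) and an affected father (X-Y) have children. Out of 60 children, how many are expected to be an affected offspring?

Cross: X+X- × X-Y
Offspring: 1 X+X-, 1 X+Y, 1 X-X-, 1 X-Y
Probability of an affected offspring: 2/4 = 1/2
Expected count = 1/2 × 60 = 30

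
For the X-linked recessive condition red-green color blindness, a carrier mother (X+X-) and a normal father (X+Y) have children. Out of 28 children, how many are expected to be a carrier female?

Cross: X+X- × X+Y
Offspring: 1 X+X+, 1 X+Y, 1 X+X-, 1 X-Y
Probability of a carrier female: 1/4
Expected count = 1/4 × 28 = 7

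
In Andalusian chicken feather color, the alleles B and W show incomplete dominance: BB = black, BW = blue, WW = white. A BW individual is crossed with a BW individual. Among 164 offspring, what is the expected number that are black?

Punnett square for BW × BW:
Offspring genotypes: 1 BB, 2 BW, 1 WW
Phenotype counts: 1 black, 2 blue, 1 white
black: 1 out of 4 → fraction 1/4
Expected count = 1/4 × 164 = 41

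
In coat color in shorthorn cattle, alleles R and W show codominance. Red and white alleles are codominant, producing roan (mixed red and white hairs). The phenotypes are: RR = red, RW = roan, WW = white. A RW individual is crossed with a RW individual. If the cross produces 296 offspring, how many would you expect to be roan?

Punnett square for RW × RW:
Offspring genotypes: 1 RR, 2 RW, 1 WW
Phenotype counts: 1 red, 2 roan, 1 white
roan: 2 out of 4 → fraction 1/2
Expected count = 1/2 × 296 = 148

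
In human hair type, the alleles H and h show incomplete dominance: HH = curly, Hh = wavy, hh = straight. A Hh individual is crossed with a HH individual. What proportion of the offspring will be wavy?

Punnett square for Hh × HH:
Offspring genotypes: 2 HH, 2 Hh
Phenotype counts: 2 curly, 2 wavy
wavy: 2 out of 4
Probability: 2/4 = 1/2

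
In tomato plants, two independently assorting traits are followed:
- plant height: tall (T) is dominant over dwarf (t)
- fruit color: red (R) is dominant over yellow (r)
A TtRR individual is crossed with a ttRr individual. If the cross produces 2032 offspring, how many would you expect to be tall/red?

Dihybrid cross TtRR × ttRr — consider each gene separately:
plant height: Tt × tt → 2 Tt, 2 tt → 2 T_ : 2 tt (out of 4)
fruit color: RR × Rr → 2 RR, 2 Rr → 4 R_ (out of 4)
Combine (counts out of 4 × 4 = 16): tall/red (T_R_) = 2×4 = 8; dwarf/red (ttR_) = 2×4 = 8
Phenotype counts (out of 16): 8 tall/red, 8 dwarf/red
tall/red: 8 out of 16 → fraction 1/2
Expected count = 1/2 × 2032 = 1016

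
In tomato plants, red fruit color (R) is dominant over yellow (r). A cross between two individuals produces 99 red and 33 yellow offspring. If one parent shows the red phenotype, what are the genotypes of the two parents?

Observed offspring: 99 red, 33 yellow
The observed ratio simplifies to 3:1. Yellow (rr) offspring appear, so each parent must contribute one r allele. The parent stated to show red carries R, so it is Rr. The other parent is then either Rr or rr: Rr × rr would give a 1:1 split, whereas Rr × Rr gives 3:1 — matching the data. So both parents are heterozygous (Rr × Rr).
Parent genotypes: Rr × Rr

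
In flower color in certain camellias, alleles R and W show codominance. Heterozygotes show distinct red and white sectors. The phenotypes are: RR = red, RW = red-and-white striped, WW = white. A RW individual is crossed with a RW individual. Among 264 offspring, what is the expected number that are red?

Punnett square for RW × RW:
Offspring genotypes: 1 RR, 2 RW, 1 WW
Phenotype counts: 1 red, 2 red-and-white striped, 1 white
red: 1 out of 4 → fraction 1/4
Expected count = 1/4 × 264 = 66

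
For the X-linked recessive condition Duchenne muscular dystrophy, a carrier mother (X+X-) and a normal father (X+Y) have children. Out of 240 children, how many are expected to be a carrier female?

Cross: X+X- × X+Y
Offspring: 1 X+X+, 1 X+Y, 1 X+X-, 1 X-Y
Probability of a carrier female: 1/4
Expected count = 1/4 × 240 = 60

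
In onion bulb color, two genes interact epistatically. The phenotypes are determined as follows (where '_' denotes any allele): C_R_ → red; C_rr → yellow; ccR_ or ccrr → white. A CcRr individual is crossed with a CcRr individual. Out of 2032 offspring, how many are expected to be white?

Cross: CcRr × CcRr — consider each gene separately:
C gene: Cc × Cc → 1 CC, 2 Cc, 1 cc → 3 C_ : 1 cc (out of 4)
R gene: Rr × Rr → 1 RR, 2 Rr, 1 rr → 3 R_ : 1 rr (out of 4)
Genotype classes (out of 4 × 4 = 16): C_R_ = 3×3 = 9; C_rr = 3×1 = 3; ccR_ = 1×3 = 3; ccrr = 1×1 = 1
Apply the phenotype rules: C_R_ (9) → red; C_rr (3) → yellow; ccR_ (3) + ccrr (1) → white
Phenotype counts (out of 16): 9 red, 3 yellow, 4 white
white: 4 out of 16 → fraction 1/4
Expected count = 1/4 × 2032 = 508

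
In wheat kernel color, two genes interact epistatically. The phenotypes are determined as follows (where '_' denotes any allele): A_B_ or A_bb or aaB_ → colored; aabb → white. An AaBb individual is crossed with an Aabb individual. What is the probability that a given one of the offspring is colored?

Cross: AaBb × Aabb — consider each gene separately:
A gene: Aa × Aa → 1 AA, 2 Aa, 1 aa → 3 A_ : 1 aa (out of 4)
B gene: Bb × bb → 2 Bb, 2 bb → 2 B_ : 2 bb (out of 4)
Genotype classes (out of 4 × 4 = 16): A_B_ = 3×2 = 6; A_bb = 3×2 = 6; aaB_ = 1×2 = 2; aabb = 1×2 = 2
Apply the phenotype rules: A_B_ (6) + A_bb (6) + aaB_ (2) → colored; aabb (2) → white
Phenotype counts (out of 16): 14 colored, 2 white
colored: 14 out of 16
Probability: 14/16 = 7/8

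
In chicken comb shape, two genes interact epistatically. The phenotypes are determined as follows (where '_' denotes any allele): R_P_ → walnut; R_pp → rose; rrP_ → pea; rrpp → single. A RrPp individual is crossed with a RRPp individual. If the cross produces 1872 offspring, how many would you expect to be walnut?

Cross: RrPp × RRPp — consider each gene separately:
R gene: Rr × RR → 2 RR, 2 Rr → 4 R_ (out of 4)
P gene: Pp × Pp → 1 PP, 2 Pp, 1 pp → 3 P_ : 1 pp (out of 4)
Genotype classes (out of 4 × 4 = 16): R_P_ = 4×3 = 12; R_pp = 4×1 = 4
Apply the phenotype rules: R_P_ (12) → walnut; R_pp (4) → rose
Phenotype counts (out of 16): 12 walnut, 4 rose
walnut: 12 out of 16 → fraction 3/4
Expected count = 3/4 × 1872 = 1404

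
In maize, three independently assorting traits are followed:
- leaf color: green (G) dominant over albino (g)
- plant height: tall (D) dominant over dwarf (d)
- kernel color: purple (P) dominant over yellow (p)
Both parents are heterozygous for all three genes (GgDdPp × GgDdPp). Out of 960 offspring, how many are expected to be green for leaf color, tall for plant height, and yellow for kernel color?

Trihybrid cross: GgDdPp × GgDdPp
Each trait segregates independently with a 3:1 phenotypic ratio, so each gene contributes 3/4 (dominant) or 1/4 (recessive).
Target: green (leaf color), tall (plant height), yellow (kernel color)
Probability = product of independent per-trait probabilities
= 3/4 × 3/4 × 1/4 = 9/64
Expected count = 9/64 × 960 = 135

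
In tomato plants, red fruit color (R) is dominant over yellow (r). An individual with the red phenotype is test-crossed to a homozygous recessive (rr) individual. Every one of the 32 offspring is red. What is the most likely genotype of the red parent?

Test cross: ? × rr
All offspring are red.
If the unknown parent were heterozygous (Rr), about half of 32 offspring would be yellow; none are. The unknown parent is most likely homozygous dominant (RR).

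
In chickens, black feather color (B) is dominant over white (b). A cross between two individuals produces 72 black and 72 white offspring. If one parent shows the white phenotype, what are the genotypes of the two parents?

Observed offspring: 72 black, 72 white
The observed ratio simplifies to 1:1. One parent shows white, so its genotype must be bb. A 1:1 offspring split requires the other parent to be heterozygous (Bb).
Parent genotypes: bb × Bb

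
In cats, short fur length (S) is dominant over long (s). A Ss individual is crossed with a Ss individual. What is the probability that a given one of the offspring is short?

Punnett square for Ss × Ss:
Offspring genotypes: 1 SS, 2 Ss, 1 ss
short: 3, long: 1
short: 3 out of 4
Probability: 3/4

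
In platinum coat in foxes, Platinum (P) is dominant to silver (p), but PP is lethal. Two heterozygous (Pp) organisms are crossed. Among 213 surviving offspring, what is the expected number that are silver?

Cross: Pp × Pp
Punnett square offspring (before lethality): 1 PP, 2 Pp, 1 pp
The PP genotype is lethal (embryos die); surviving offspring: 2 Pp, 1 pp
silver: 1 out of 3 → fraction 1/3
Expected count = 1/3 × 213 = 71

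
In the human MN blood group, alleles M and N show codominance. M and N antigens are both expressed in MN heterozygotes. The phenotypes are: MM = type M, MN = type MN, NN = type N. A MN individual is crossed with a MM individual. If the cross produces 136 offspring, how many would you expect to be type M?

Punnett square for MN × MM:
Offspring genotypes: 2 MM, 2 MN
Phenotype counts: 2 type M, 2 type MN
type M: 2 out of 4 → fraction 1/2
Expected count = 1/2 × 136 = 68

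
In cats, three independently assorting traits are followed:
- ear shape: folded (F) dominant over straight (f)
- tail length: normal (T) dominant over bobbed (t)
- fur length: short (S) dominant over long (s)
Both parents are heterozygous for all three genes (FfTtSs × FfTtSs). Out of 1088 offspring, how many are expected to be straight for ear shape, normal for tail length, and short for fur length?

Trihybrid cross: FfTtSs × FfTtSs
Each trait segregates independently with a 3:1 phenotypic ratio, so each gene contributes 3/4 (dominant) or 1/4 (recessive).
Target: straight (ear shape), normal (tail length), short (fur length)
Probability = product of independent per-trait probabilities
= 1/4 × 3/4 × 3/4 = 9/64
Expected count = 9/64 × 1088 = 153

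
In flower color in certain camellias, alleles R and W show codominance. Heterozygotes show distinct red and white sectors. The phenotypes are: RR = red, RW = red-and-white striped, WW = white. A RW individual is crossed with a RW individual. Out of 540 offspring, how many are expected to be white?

Punnett square for RW × RW:
Offspring genotypes: 1 RR, 2 RW, 1 WW
Phenotype counts: 1 red, 2 red-and-white striped, 1 white
white: 1 out of 4 → fraction 1/4
Expected count = 1/4 × 540 = 135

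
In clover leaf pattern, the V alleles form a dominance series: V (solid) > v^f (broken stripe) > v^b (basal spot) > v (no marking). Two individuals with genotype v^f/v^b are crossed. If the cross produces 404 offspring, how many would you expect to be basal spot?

Cross: v^f/v^b × v^f/v^b
Allele dominance: V > v^f > v^b > v
Offspring genotypes: 1 v^f/v^f, 2 v^f/v^b, 1 v^b/v^b
Phenotype counts: 3 broken stripe, 1 basal spot
basal spot: 1 out of 4 → fraction 1/4
Expected count = 1/4 × 404 = 101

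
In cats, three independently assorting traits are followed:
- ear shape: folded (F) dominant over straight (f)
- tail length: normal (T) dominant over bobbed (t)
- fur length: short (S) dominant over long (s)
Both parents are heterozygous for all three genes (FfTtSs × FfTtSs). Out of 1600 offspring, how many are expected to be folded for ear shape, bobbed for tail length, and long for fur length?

Trihybrid cross: FfTtSs × FfTtSs
Each trait segregates independently with a 3:1 phenotypic ratio, so each gene contributes 3/4 (dominant) or 1/4 (recessive).
Target: folded (ear shape), bobbed (tail length), long (fur length)
Probability = product of independent per-trait probabilities
= 3/4 × 1/4 × 1/4 = 3/64
Expected count = 3/64 × 1600 = 75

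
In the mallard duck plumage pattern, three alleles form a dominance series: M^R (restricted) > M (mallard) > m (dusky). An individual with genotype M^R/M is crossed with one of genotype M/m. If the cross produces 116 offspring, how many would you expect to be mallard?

Cross: M^R/M × M/m
Allele dominance: M^R > M > m
Offspring genotypes: 1 M^R/M, 1 M^R/m, 1 M/M, 1 M/m
Phenotype counts: 2 restricted, 2 mallard
mallard: 2 out of 4 → fraction 1/2
Expected count = 1/2 × 116 = 58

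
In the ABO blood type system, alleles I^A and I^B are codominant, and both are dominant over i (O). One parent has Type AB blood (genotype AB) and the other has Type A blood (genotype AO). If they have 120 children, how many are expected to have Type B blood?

Cross: AB × AO
Possible offspring genotypes: 1 AA, 1 AO, 1 AB, 1 BO
Blood type counts: 2 Type A, 1 Type AB, 1 Type B
Probability of Type B: 1/4
Expected count = 1/4 × 120 = 30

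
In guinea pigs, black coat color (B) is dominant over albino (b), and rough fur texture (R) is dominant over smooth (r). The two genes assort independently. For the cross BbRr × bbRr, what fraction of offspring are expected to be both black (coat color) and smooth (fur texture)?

Dihybrid cross BbRr × bbRr — consider each gene separately:
coat color: Bb × bb → 2 Bb, 2 bb → 2 B_ : 2 bb (out of 4)
fur texture: Rr × Rr → 1 RR, 2 Rr, 1 rr → 3 R_ : 1 rr (out of 4)
Looking for: black (B_) and smooth (rr)
P(black) = 2/4, P(smooth) = 1/4
P(both) = 2/4 × 1/4 = 2/16 = 1/8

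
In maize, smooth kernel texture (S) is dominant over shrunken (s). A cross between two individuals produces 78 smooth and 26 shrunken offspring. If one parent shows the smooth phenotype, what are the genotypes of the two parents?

Observed offspring: 78 smooth, 26 shrunken
The observed ratio simplifies to 3:1. Shrunken (ss) offspring appear, so each parent must contribute one s allele. The parent stated to show smooth carries S, so it is Ss. The other parent is then either Ss or ss: Ss × ss would give a 1:1 split, whereas Ss × Ss gives 3:1 — matching the data. So both parents are heterozygous (Ss × Ss).
Parent genotypes: Ss × Ss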